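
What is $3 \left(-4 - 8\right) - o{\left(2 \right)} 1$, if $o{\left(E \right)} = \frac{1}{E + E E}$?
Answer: $- \frac{217}{6} \approx -36.167$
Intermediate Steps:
$o{\left(E \right)} = \frac{1}{E + E^{2}}$
$3 \left(-4 - 8\right) - o{\left(2 \right)} 1 = 3 \left(-4 - 8\right) - \frac{1}{2 \left(1 + 2\right)} 1 = 3 \left(-12\right) - \frac{1}{2 \cdot 3} \cdot 1 = -36 - \frac{1}{2} \cdot \frac{1}{3} \cdot 1 = -36 - \frac{1}{6} \cdot 1 = -36 - \frac{1}{6} = - \frac{217}{6}$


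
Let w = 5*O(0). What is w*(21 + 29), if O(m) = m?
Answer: 0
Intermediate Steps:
w = 0 (w = 5*0 = 0)
w*(21 + 29) = 0*(21 + 29) = 0*50 = 0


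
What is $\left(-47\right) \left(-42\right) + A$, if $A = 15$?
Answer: $1989$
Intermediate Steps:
$\left(-47\right) \left(-42\right) + A = \left(-47\right) \left(-42\right) + 15 = 1974 + 15 = 1989$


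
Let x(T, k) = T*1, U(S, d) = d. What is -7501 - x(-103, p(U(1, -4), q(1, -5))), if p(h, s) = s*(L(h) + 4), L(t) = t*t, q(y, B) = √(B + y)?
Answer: -7398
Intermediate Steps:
L(t) = t²
p(h, s) = s*(4 + h²) (p(h, s) = s*(h² + 4) = s*(4 + h²))
x(T, k) = T
-7501 - x(-103, p(U(1, -4), q(1, -5))) = -7501 - 1*(-103) = -7501 + 103 = -7398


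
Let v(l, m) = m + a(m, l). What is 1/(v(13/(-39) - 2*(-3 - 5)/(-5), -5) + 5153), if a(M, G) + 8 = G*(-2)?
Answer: 15/77206 ≈ 0.00019429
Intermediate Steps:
a(M, G) = -8 - 2*G (a(M, G) = -8 + G*(-2) = -8 - 2*G)
v(l, m) = -8 + m - 2*l (v(l, m) = m + (-8 - 2*l) = -8 + m - 2*l)
1/(v(13/(-39) - 2*(-3 - 5)/(-5), -5) + 5153) = 1/((-8 - 5 - 2*(13/(-39) - 2*(-3 - 5)/(-5))) + 5153) = 1/((-8 - 5 - 2*(13*(-1/39) - 2*(-8)*(-1/5))) + 5153) = 1/((-8 - 5 - 2*(-1/3 + 16*(-1/5))) + 5153) = 1/((-8 - 5 - 2*(-1/3 - 16/5)) + 5153) = 1/((-8 - 5 - 2*(-53/15)) + 5153) = 1/((-8 - 5 + 106/15) + 5153) = 1/(-89/15 + 5153) = 1/(77206/15) = 15/77206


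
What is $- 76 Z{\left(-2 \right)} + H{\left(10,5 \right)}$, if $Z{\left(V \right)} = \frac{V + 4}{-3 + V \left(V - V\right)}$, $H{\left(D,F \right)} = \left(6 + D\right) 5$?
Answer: $\frac{392}{3} \approx 130.67$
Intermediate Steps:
$H{\left(D,F \right)} = 30 + 5 D$
$Z{\left(V \right)} = - \frac{4}{3} - \frac{V}{3}$ ($Z{\left(V \right)} = \frac{4 + V}{-3 + V 0} = \frac{4 + V}{-3 + 0} = \frac{4 + V}{-3} = \left(4 + V\right) \left(- \frac{1}{3}\right) = - \frac{4}{3} - \frac{V}{3}$)
$- 76 Z{\left(-2 \right)} + H{\left(10,5 \right)} = - 76 \left(- \frac{4}{3} - - \frac{2}{3}\right) + \left(30 + 5 \cdot 10\right) = - 76 \left(- \frac{4}{3} + \frac{2}{3}\right) + \left(30 + 50\right) = \left(-76\right) \left(- \frac{2}{3}\right) + 80 = \frac{152}{3} + 80 = \frac{392}{3}$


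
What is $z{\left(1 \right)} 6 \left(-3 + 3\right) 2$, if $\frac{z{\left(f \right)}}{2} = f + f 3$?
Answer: $0$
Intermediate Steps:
$z{\left(f \right)} = 8 f$ ($z{\left(f \right)} = 2 \left(f + f 3\right) = 2 \left(f + 3 f\right) = 2 \cdot 4 f = 8 f$)
$z{\left(1 \right)} 6 \left(-3 + 3\right) 2 = 8 \cdot 1 \cdot 6 \left(-3 + 3\right) 2 = 8 \cdot 6 \cdot 0 \cdot 2 = 8 \cdot 0 \cdot 2 = 0 \cdot 2 = 0$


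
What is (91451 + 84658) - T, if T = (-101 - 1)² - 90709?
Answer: 256414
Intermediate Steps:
T = -80305 (T = (-102)² - 90709 = 10404 - 90709 = -80305)
(91451 + 84658) - T = (91451 + 84658) - 1*(-80305) = 176109 + 80305 = 256414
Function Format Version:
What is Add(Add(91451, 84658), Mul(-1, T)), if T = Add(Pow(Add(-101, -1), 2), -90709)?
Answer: 256414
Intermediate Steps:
T = -80305 (T = Add(Pow(-102, 2), -90709) = Add(10404, -90709) = -80305)
Add(Add(91451, 84658), Mul(-1, T)) = Add(Add(91451, 84658), Mul(-1, -80305)) = Add(176109, 80305) = 256414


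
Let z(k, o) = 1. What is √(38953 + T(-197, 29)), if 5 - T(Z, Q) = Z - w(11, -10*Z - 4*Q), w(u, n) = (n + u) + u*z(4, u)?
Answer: 3*√4559 ≈ 202.56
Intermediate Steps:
w(u, n) = n + 2*u (w(u, n) = (n + u) + u*1 = (n + u) + u = n + 2*u)
T(Z, Q) = 27 - 11*Z - 4*Q (T(Z, Q) = 5 - (Z - ((-10*Z - 4*Q) + 2*11)) = 5 - (Z - ((-10*Z - 4*Q) + 22)) = 5 - (Z - (22 - 10*Z - 4*Q)) = 5 - (Z + (-22 + 4*Q + 10*Z)) = 5 - (-22 + 4*Q + 11*Z) = 5 + (22 - 11*Z - 4*Q) = 27 - 11*Z - 4*Q)
√(38953 + T(-197, 29)) = √(38953 + (27 - 11*(-197) - 4*29)) = √(38953 + (27 + 2167 - 116)) = √(38953 + 2078) = √41031 = 3*√4559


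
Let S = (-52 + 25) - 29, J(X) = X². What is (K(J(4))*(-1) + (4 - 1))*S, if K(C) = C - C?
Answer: -168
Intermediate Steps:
K(C) = 0
S = -56 (S = -27 - 29 = -56)
(K(J(4))*(-1) + (4 - 1))*S = (0*(-1) + (4 - 1))*(-56) = (0 + 3)*(-56) = 3*(-56) = -168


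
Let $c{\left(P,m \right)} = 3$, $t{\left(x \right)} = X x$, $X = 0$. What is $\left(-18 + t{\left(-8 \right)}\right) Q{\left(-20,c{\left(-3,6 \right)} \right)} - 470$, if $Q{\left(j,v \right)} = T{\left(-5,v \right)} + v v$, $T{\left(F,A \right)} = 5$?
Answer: $-722$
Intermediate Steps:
$t{\left(x \right)} = 0$ ($t{\left(x \right)} = 0 x = 0$)
$Q{\left(j,v \right)} = 5 + v^{2}$ ($Q{\left(j,v \right)} = 5 + v v = 5 + v^{2}$)
$\left(-18 + t{\left(-8 \right)}\right) Q{\left(-20,c{\left(-3,6 \right)} \right)} - 470 = \left(-18 + 0\right) \left(5 + 3^{2}\right) - 470 = - 18 \left(5 + 9\right) - 470 = \left(-18\right) 14 - 470 = -252 - 470 = -722$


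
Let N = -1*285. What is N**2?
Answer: 81225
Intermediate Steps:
N = -285
N**2 = (-285)**2 = 81225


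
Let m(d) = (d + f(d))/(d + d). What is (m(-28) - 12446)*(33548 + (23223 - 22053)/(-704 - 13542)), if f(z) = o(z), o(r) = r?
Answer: -2973879837455/7123 ≈ -4.1750e+8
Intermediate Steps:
f(z) = z
m(d) = 1 (m(d) = (d + d)/(d + d) = (2*d)/((2*d)) = (2*d)*(1/(2*d)) = 1)
(m(-28) - 12446)*(33548 + (23223 - 22053)/(-704 - 13542)) = (1 - 12446)*(33548 + (23223 - 22053)/(-704 - 13542)) = -12445*(33548 + 1170/(-14246)) = -12445*(33548 + 1170*(-1/14246)) = -12445*(33548 - 585/7123) = -12445*238961819/7123 = -2973879837455/7123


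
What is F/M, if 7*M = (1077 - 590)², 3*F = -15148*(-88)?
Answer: 9331168/711507 ≈ 13.115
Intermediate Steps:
F = 1333024/3 (F = (-15148*(-88))/3 = (⅓)*1333024 = 1333024/3 ≈ 4.4434e+5)
M = 237169/7 (M = (1077 - 590)²/7 = (⅐)*487² = (⅐)*237169 = 237169/7 ≈ 33881.)
F/M = 1333024/(3*(237169/7)) = (1333024/3)*(7/237169) = 9331168/711507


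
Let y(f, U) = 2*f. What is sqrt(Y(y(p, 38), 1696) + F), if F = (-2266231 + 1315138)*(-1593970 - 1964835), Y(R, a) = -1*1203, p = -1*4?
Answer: sqrt(3384754522662) ≈ 1.8398e+6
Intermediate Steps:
p = -4
Y(R, a) = -1203
F = 3384754523865 (F = -951093*(-3558805) = 3384754523865)
sqrt(Y(y(p, 38), 1696) + F) = sqrt(-1203 + 3384754523865) = sqrt(3384754522662)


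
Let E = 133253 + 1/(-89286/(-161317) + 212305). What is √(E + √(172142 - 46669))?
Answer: √(156300359970248288054672580 + 1172959407778612290841*√125473)/34248494971 ≈ 365.52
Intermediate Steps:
E = 4563714700531980/34248494971 (E = 133253 + 1/(-89286*(-1/161317) + 212305) = 133253 + 1/(89286/161317 + 212305) = 133253 + 1/(34248494971/161317) = 133253 + 161317/34248494971 = 4563714700531980/34248494971 ≈ 1.3325e+5)
√(E + √(172142 - 46669)) = √(4563714700531980/34248494971 + √(172142 - 46669)) = √(4563714700531980/34248494971 + √125473)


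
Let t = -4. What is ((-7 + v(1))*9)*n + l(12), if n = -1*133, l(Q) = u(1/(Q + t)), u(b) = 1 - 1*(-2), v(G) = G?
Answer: 7185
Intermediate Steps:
u(b) = 3 (u(b) = 1 + 2 = 3)
l(Q) = 3
n = -133
((-7 + v(1))*9)*n + l(12) = ((-7 + 1)*9)*(-133) + 3 = -6*9*(-133) + 3 = -54*(-133) + 3 = 7182 + 3 = 7185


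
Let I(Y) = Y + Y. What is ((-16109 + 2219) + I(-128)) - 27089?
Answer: -41235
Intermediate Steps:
I(Y) = 2*Y
((-16109 + 2219) + I(-128)) - 27089 = ((-16109 + 2219) + 2*(-128)) - 27089 = (-13890 - 256) - 27089 = -14146 - 27089 = -41235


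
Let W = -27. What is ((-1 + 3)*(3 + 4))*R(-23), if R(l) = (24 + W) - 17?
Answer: -280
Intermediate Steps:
R(l) = -20 (R(l) = (24 - 27) - 17 = -3 - 17 = -20)
((-1 + 3)*(3 + 4))*R(-23) = ((-1 + 3)*(3 + 4))*(-20) = (2*7)*(-20) = 14*(-20) = -280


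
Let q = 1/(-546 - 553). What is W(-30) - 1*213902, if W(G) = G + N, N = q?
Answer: -235111269/1099 ≈ -2.1393e+5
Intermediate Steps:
q = -1/1099 (q = 1/(-1099) = -1/1099 ≈ -0.00090992)
N = -1/1099 ≈ -0.00090992
W(G) = -1/1099 + G (W(G) = G - 1/1099 = -1/1099 + G)
W(-30) - 1*213902 = (-1/1099 - 30) - 1*213902 = -32971/1099 - 213902 = -235111269/1099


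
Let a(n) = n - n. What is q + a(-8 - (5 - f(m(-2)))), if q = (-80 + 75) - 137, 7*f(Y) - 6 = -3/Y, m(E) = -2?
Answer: -142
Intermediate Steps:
f(Y) = 6/7 - 3/(7*Y) (f(Y) = 6/7 + (-3/Y)/7 = 6/7 - 3/(7*Y))
a(n) = 0
q = -142 (q = -5 - 137 = -142)
q + a(-8 - (5 - f(m(-2)))) = -142 + 0 = -142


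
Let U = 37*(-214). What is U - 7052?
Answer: -14970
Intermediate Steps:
U = -7918
U - 7052 = -7918 - 7052 = -14970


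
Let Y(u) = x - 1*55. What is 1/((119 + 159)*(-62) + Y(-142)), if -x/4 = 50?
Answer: -1/17491 ≈ -5.7172e-5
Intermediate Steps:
x = -200 (x = -4*50 = -200)
Y(u) = -255 (Y(u) = -200 - 1*55 = -200 - 55 = -255)
1/((119 + 159)*(-62) + Y(-142)) = 1/((119 + 159)*(-62) - 255) = 1/(278*(-62) - 255) = 1/(-17236 - 255) = 1/(-17491) = -1/17491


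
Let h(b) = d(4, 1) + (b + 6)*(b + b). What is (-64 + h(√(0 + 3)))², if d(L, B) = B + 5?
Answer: 3136 - 1248*√3 ≈ 974.40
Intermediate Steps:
d(L, B) = 5 + B
h(b) = 6 + 2*b*(6 + b) (h(b) = (5 + 1) + (b + 6)*(b + b) = 6 + (6 + b)*(2*b) = 6 + 2*b*(6 + b))
(-64 + h(√(0 + 3)))² = (-64 + (6 + 2*(√(0 + 3))² + 12*√(0 + 3)))² = (-64 + (6 + 2*(√3)² + 12*√3))² = (-64 + (6 + 2*3 + 12*√3))² = (-64 + (6 + 6 + 12*√3))² = (-64 + (12 + 12*√3))² = (-52 + 12*√3)²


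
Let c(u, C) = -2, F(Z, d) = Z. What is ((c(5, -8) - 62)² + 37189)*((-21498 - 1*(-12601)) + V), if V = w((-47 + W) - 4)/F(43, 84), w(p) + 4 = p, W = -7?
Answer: -15797003405/43 ≈ -3.6737e+8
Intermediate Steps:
w(p) = -4 + p
V = -62/43 (V = (-4 + ((-47 - 7) - 4))/43 = (-4 + (-54 - 4))*(1/43) = (-4 - 58)*(1/43) = -62*1/43 = -62/43 ≈ -1.4419)
((c(5, -8) - 62)² + 37189)*((-21498 - 1*(-12601)) + V) = ((-2 - 62)² + 37189)*((-21498 - 1*(-12601)) - 62/43) = ((-64)² + 37189)*((-21498 + 12601) - 62/43) = (4096 + 37189)*(-8897 - 62/43) = 41285*(-382633/43) = -15797003405/43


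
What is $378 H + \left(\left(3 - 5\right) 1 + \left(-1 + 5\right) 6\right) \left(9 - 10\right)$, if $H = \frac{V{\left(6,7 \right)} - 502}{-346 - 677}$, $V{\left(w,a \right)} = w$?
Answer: $\frac{1774}{11} \approx 161.27$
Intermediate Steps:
$H = \frac{16}{33}$ ($H = \frac{6 - 502}{-346 - 677} = - \frac{496}{-1023} = \left(-496\right) \left(- \frac{1}{1023}\right) = \frac{16}{33} \approx 0.48485$)
$378 H + \left(\left(3 - 5\right) 1 + \left(-1 + 5\right) 6\right) \left(9 - 10\right) = 378 \cdot \frac{16}{33} + \left(\left(3 - 5\right) 1 + \left(-1 + 5\right) 6\right) \left(9 - 10\right) = \frac{2016}{11} + \left(\left(-2\right) 1 + 4 \cdot 6\right) \left(9 - 10\right) = \frac{2016}{11} + \left(-2 + 24\right) \left(-1\right) = \frac{2016}{11} + 22 \left(-1\right) = \frac{2016}{11} - 22 = \frac{1774}{11}$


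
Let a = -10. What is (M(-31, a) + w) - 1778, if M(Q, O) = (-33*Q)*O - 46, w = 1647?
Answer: -10407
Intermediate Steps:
M(Q, O) = -46 - 33*O*Q (M(Q, O) = -33*O*Q - 46 = -46 - 33*O*Q)
(M(-31, a) + w) - 1778 = ((-46 - 33*(-10)*(-31)) + 1647) - 1778 = ((-46 - 10230) + 1647) - 1778 = (-10276 + 1647) - 1778 = -8629 - 1778 = -10407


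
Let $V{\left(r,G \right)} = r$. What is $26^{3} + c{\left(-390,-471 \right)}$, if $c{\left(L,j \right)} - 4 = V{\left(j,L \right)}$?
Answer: $17109$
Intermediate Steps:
$c{\left(L,j \right)} = 4 + j$
$26^{3} + c{\left(-390,-471 \right)} = 26^{3} + \left(4 - 471\right) = 17576 - 467 = 17109$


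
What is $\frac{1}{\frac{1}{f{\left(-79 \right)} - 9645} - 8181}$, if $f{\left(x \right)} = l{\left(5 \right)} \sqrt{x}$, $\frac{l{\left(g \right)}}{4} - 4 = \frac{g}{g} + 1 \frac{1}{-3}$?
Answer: $- \frac{380635559733}{3113979553628546} + \frac{14 i \sqrt{79}}{4670969330442819} \approx -0.00012223 + 2.664 \cdot 10^{-14} i$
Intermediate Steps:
$l{\left(g \right)} = \frac{56}{3}$ ($l{\left(g \right)} = 16 + 4 \left(\frac{g}{g} + 1 \frac{1}{-3}\right) = 16 + 4 \left(1 + 1 \left(- \frac{1}{3}\right)\right) = 16 + 4 \left(1 - \frac{1}{3}\right) = 16 + 4 \cdot \frac{2}{3} = 16 + \frac{8}{3} = \frac{56}{3}$)
$f{\left(x \right)} = \frac{56 \sqrt{x}}{3}$
$\frac{1}{\frac{1}{f{\left(-79 \right)} - 9645} - 8181} = \frac{1}{\frac{1}{\frac{56 \sqrt{-79}}{3} - 9645} - 8181} = \frac{1}{\frac{1}{\frac{56 i \sqrt{79}}{3} - 9645} - 8181} = \frac{1}{\frac{1}{-9645 + \frac{56 i \sqrt{79}}{3}} - 8181} = \frac{1}{-8181 + \frac{1}{-9645 + \frac{56 i \sqrt{79}}{3}}}$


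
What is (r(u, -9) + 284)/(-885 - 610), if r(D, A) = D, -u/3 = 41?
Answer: -7/65 ≈ -0.10769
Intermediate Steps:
u = -123 (u = -3*41 = -123)
(r(u, -9) + 284)/(-885 - 610) = (-123 + 284)/(-885 - 610) = 161/(-1495) = 161*(-1/1495) = -7/65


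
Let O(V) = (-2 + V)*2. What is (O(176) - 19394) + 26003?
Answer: 6957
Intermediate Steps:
O(V) = -4 + 2*V
(O(176) - 19394) + 26003 = ((-4 + 2*176) - 19394) + 26003 = ((-4 + 352) - 19394) + 26003 = (348 - 19394) + 26003 = -19046 + 26003 = 6957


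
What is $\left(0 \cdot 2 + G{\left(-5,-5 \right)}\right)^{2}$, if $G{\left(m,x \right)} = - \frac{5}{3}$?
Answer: $\frac{25}{9} \approx 2.7778$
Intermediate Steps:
$G{\left(m,x \right)} = - \frac{5}{3}$ ($G{\left(m,x \right)} = \left(-5\right) \frac{1}{3} = - \frac{5}{3}$)
$\left(0 \cdot 2 + G{\left(-5,-5 \right)}\right)^{2} = \left(0 \cdot 2 - \frac{5}{3}\right)^{2} = \left(0 - \frac{5}{3}\right)^{2} = \left(- \frac{5}{3}\right)^{2} = \frac{25}{9}$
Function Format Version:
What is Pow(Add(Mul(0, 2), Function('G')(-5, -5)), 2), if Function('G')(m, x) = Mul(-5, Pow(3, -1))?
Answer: Rational(25, 9) ≈ 2.7778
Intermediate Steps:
Function('G')(m, x) = Rational(-5, 3) (Function('G')(m, x) = Mul(-5, Rational(1, 3)) = Rational(-5, 3))
Pow(Add(Mul(0, 2), Function('G')(-5, -5)), 2) = Pow(Add(Mul(0, 2), Rational(-5, 3)), 2) = Pow(Add(0, Rational(-5, 3)), 2) = Pow(Rational(-5, 3), 2) = Rational(25, 9)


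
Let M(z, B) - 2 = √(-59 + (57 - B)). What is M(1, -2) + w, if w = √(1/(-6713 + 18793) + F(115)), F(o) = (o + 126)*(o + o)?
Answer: 2 + √505543772755/3020 ≈ 237.44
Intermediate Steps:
M(z, B) = 2 + √(-2 - B) (M(z, B) = 2 + √(-59 + (57 - B)) = 2 + √(-2 - B))
F(o) = 2*o*(126 + o) (F(o) = (126 + o)*(2*o) = 2*o*(126 + o))
w = √505543772755/3020 (w = √(1/(-6713 + 18793) + 2*115*(126 + 115)) = √(1/12080 + 2*115*241) = √(1/12080 + 55430) = √(669594401/12080) = √505543772755/3020 ≈ 235.44)
M(1, -2) + w = (2 + √(-2 - 1*(-2))) + √505543772755/3020 = (2 + √(-2 + 2)) + √505543772755/3020 = (2 + √0) + √505543772755/3020 = (2 + 0) + √505543772755/3020 = 2 + √505543772755/3020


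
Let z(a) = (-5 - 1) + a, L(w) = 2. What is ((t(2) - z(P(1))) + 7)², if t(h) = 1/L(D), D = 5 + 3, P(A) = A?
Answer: 625/4 ≈ 156.25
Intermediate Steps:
D = 8
z(a) = -6 + a
t(h) = ½ (t(h) = 1/2 = ½)
((t(2) - z(P(1))) + 7)² = ((½ - (-6 + 1)) + 7)² = ((½ - 1*(-5)) + 7)² = ((½ + 5) + 7)² = (11/2 + 7)² = (25/2)² = 625/4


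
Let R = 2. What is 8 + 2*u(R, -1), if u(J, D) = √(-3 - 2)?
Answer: 8 + 2*I*√5 ≈ 8.0 + 4.4721*I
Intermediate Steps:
u(J, D) = I*√5 (u(J, D) = √(-5) = I*√5)
8 + 2*u(R, -1) = 8 + 2*(I*√5) = 8 + 2*I*√5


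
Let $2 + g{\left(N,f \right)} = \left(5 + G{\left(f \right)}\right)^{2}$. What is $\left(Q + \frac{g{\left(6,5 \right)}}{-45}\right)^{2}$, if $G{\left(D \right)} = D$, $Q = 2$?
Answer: $\frac{64}{2025} \approx 0.031605$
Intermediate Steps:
$g{\left(N,f \right)} = -2 + \left(5 + f\right)^{2}$
$\left(Q + \frac{g{\left(6,5 \right)}}{-45}\right)^{2} = \left(2 + \frac{-2 + \left(5 + 5\right)^{2}}{-45}\right)^{2} = \left(2 + \left(-2 + 10^{2}\right) \left(- \frac{1}{45}\right)\right)^{2} = \left(2 + \left(-2 + 100\right) \left(- \frac{1}{45}\right)\right)^{2} = \left(2 + 98 \left(- \frac{1}{45}\right)\right)^{2} = \left(2 - \frac{98}{45}\right)^{2} = \left(- \frac{8}{45}\right)^{2} = \frac{64}{2025}$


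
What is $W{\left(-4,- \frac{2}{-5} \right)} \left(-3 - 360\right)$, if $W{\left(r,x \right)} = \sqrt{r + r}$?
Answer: $- 726 i \sqrt{2} \approx - 1026.7 i$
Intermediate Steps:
$W{\left(r,x \right)} = \sqrt{2} \sqrt{r}$ ($W{\left(r,x \right)} = \sqrt{2 r} = \sqrt{2} \sqrt{r}$)
$W{\left(-4,- \frac{2}{-5} \right)} \left(-3 - 360\right) = \sqrt{2} \sqrt{-4} \left(-3 - 360\right) = \sqrt{2} \cdot 2 i \left(-3 - 360\right) = 2 i \sqrt{2} \left(-363\right) = - 726 i \sqrt{2}$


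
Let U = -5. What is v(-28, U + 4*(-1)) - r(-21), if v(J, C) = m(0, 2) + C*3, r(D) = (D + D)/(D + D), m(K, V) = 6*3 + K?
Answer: -10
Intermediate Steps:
m(K, V) = 18 + K
r(D) = 1 (r(D) = (2*D)/((2*D)) = (2*D)*(1/(2*D)) = 1)
v(J, C) = 18 + 3*C (v(J, C) = (18 + 0) + C*3 = 18 + 3*C)
v(-28, U + 4*(-1)) - r(-21) = (18 + 3*(-5 + 4*(-1))) - 1*1 = (18 + 3*(-5 - 4)) - 1 = (18 + 3*(-9)) - 1 = (18 - 27) - 1 = -9 - 1 = -10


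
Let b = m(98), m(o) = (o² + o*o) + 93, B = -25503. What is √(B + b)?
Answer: I*√6202 ≈ 78.753*I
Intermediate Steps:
m(o) = 93 + 2*o² (m(o) = (o² + o²) + 93 = 2*o² + 93 = 93 + 2*o²)
b = 19301 (b = 93 + 2*98² = 93 + 2*9604 = 93 + 19208 = 19301)
√(B + b) = √(-25503 + 19301) = √(-6202) = I*√6202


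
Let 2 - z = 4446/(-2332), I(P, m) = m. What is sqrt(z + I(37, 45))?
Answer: 5*sqrt(2659646)/1166 ≈ 6.9933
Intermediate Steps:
z = 4555/1166 (z = 2 - 4446/(-2332) = 2 - 4446*(-1)/2332 = 2 - 1*(-2223/1166) = 2 + 2223/1166 = 4555/1166 ≈ 3.9065)
sqrt(z + I(37, 45)) = sqrt(4555/1166 + 45) = sqrt(57025/1166) = 5*sqrt(2659646)/1166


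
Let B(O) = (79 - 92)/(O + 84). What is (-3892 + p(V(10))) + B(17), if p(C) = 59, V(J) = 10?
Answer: -387146/101 ≈ -3833.1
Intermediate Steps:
B(O) = -13/(84 + O)
(-3892 + p(V(10))) + B(17) = (-3892 + 59) - 13/(84 + 17) = -3833 - 13/101 = -387146/101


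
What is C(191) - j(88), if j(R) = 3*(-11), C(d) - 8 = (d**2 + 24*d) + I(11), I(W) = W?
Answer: 41117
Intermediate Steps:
C(d) = 19 + d**2 + 24*d (C(d) = 8 + ((d**2 + 24*d) + 11) = 8 + (11 + d**2 + 24*d) = 19 + d**2 + 24*d)
j(R) = -33
C(191) - j(88) = (19 + 191**2 + 24*191) - 1*(-33) = (19 + 36481 + 4584) + 33 = 41084 + 33 = 41117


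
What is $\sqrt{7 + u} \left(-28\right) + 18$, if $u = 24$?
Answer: $18 - 28 \sqrt{31} \approx -137.9$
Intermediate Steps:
$\sqrt{7 + u} \left(-28\right) + 18 = \sqrt{7 + 24} \left(-28\right) + 18 = \sqrt{31} \left(-28\right) + 18 = - 28 \sqrt{31} + 18 = 18 - 28 \sqrt{31}$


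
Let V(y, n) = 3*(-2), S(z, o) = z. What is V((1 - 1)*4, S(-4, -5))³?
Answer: -216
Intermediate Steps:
V(y, n) = -6
V((1 - 1)*4, S(-4, -5))³ = (-6)³ = -216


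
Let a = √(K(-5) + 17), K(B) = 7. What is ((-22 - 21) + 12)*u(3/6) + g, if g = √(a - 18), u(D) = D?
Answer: -31/2 + I*√(18 - 2*√6) ≈ -15.5 + 3.6195*I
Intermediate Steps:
a = 2*√6 (a = √(7 + 17) = √24 = 2*√6 ≈ 4.8990)
g = √(-18 + 2*√6) (g = √(2*√6 - 18) = √(-18 + 2*√6) ≈ 3.6195*I)
((-22 - 21) + 12)*u(3/6) + g = ((-22 - 21) + 12)*(3/6) + √(-18 + 2*√6) = (-43 + 12)*(3*(⅙)) + √(-18 + 2*√6) = -31*½ + √(-18 + 2*√6) = -31/2 + √(-18 + 2*√6)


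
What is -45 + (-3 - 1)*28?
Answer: -157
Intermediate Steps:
-45 + (-3 - 1)*28 = -45 - 4*28 = -45 - 112 = -157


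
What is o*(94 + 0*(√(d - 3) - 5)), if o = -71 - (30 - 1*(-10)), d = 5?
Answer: -10434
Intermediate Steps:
o = -111 (o = -71 - (30 + 10) = -71 - 1*40 = -71 - 40 = -111)
o*(94 + 0*(√(d - 3) - 5)) = -111*(94 + 0*(√(5 - 3) - 5)) = -111*(94 + 0*(√2 - 5)) = -111*(94 + 0*(-5 + √2)) = -111*(94 + 0) = -111*94 = -10434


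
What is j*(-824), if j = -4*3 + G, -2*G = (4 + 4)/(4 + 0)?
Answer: 10712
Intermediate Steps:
G = -1 (G = -(4 + 4)/(2*(4 + 0)) = -4/4 = -½*2 = -1)
j = -13 (j = -4*3 - 1 = -12 - 1 = -13)
j*(-824) = -13*(-824) = 10712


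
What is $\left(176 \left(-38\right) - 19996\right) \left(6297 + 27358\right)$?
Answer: $-898050020$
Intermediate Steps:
$\left(176 \left(-38\right) - 19996\right) \left(6297 + 27358\right) = \left(-6688 - 19996\right) 33655 = \left(-26684\right) 33655 = -898050020$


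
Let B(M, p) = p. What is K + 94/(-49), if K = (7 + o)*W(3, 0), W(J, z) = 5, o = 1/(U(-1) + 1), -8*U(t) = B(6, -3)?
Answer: 19791/539 ≈ 36.718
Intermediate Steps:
U(t) = 3/8 (U(t) = -⅛*(-3) = 3/8)
o = 8/11 (o = 1/(3/8 + 1) = 1/(11/8) = 8/11 ≈ 0.72727)
K = 425/11 (K = (7 + 8/11)*5 = (85/11)*5 = 425/11 ≈ 38.636)
K + 94/(-49) = 425/11 + 94/(-49) = 425/11 + 94*(-1/49) = 425/11 - 94/49 = 19791/539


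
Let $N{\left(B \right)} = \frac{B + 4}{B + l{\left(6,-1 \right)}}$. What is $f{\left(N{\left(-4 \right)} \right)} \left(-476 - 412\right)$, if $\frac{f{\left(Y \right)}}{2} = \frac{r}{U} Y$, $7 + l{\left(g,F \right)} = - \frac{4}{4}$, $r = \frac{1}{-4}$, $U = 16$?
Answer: $0$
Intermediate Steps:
$r = - \frac{1}{4} \approx -0.25$
$l{\left(g,F \right)} = -8$ ($l{\left(g,F \right)} = -7 - \frac{4}{4} = -7 - 1 = -8$)
$N{\left(B \right)} = \frac{4 + B}{-8 + B}$ ($N{\left(B \right)} = \frac{B + 4}{B - 8} = \frac{4 + B}{-8 + B}$)
$f{\left(Y \right)} = - \frac{Y}{32}$ ($f{\left(Y \right)} = 2 - \frac{1}{4 \cdot 16} Y = 2 \left(- \frac{1}{4}\right) \frac{1}{16} Y = 2 \left(- \frac{Y}{64}\right) = - \frac{Y}{32}$)
$f{\left(N{\left(-4 \right)} \right)} \left(-476 - 412\right) = - \frac{\frac{1}{-8 - 4} \left(4 - 4\right)}{32} \left(-476 - 412\right) = - \frac{\frac{1}{-12} \cdot 0}{32} \left(-888\right) = - \frac{\left(- \frac{1}{12}\right) 0}{32} \left(-888\right) = \left(- \frac{1}{32}\right) 0 \left(-888\right) = 0 \left(-888\right) = 0$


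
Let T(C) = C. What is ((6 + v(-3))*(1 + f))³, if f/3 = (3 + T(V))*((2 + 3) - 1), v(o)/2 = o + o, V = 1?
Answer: -25412184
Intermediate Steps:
v(o) = 4*o (v(o) = 2*(o + o) = 2*(2*o) = 4*o)
f = 48 (f = 3*((3 + 1)*((2 + 3) - 1)) = 3*(4*(5 - 1)) = 3*(4*4) = 3*16 = 48)
((6 + v(-3))*(1 + f))³ = ((6 + 4*(-3))*(1 + 48))³ = ((6 - 12)*49)³ = (-6*49)³ = (-294)³ = -25412184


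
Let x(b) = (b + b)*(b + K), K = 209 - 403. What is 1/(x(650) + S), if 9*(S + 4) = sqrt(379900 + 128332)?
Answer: 12004119/7115993599666 - 9*sqrt(127058)/14231987199332 ≈ 1.6867e-6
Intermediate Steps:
S = -4 + 2*sqrt(127058)/9 (S = -4 + sqrt(379900 + 128332)/9 = -4 + sqrt(508232)/9 = -4 + (2*sqrt(127058))/9 = -4 + 2*sqrt(127058)/9 ≈ 75.212)
K = -194
x(b) = 2*b*(-194 + b) (x(b) = (b + b)*(b - 194) = (2*b)*(-194 + b) = 2*b*(-194 + b))
1/(x(650) + S) = 1/(2*650*(-194 + 650) + (-4 + 2*sqrt(127058)/9)) = 1/(2*650*456 + (-4 + 2*sqrt(127058)/9)) = 1/(592800 + (-4 + 2*sqrt(127058)/9)) = 1/(592796 + 2*sqrt(127058)/9)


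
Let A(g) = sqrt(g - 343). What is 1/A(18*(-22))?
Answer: -I*sqrt(739)/739 ≈ -0.036786*I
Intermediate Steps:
A(g) = sqrt(-343 + g)
1/A(18*(-22)) = 1/(sqrt(-343 + 18*(-22))) = 1/(sqrt(-343 - 396)) = 1/(sqrt(-739)) = 1/(I*sqrt(739)) = -I*sqrt(739)/739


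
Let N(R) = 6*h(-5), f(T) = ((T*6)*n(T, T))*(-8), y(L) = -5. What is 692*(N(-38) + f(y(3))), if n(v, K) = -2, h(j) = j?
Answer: -352920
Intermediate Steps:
f(T) = 96*T (f(T) = ((T*6)*(-2))*(-8) = ((6*T)*(-2))*(-8) = -12*T*(-8) = 96*T)
N(R) = -30 (N(R) = 6*(-5) = -30)
692*(N(-38) + f(y(3))) = 692*(-30 + 96*(-5)) = 692*(-30 - 480) = 692*(-510) = -352920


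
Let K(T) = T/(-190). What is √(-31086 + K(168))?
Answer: I*√280559130/95 ≈ 176.31*I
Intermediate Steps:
K(T) = -T/190 (K(T) = T*(-1/190) = -T/190)
√(-31086 + K(168)) = √(-31086 - 1/190*168) = √(-31086 - 84/95) = √(-2953254/95) = I*√280559130/95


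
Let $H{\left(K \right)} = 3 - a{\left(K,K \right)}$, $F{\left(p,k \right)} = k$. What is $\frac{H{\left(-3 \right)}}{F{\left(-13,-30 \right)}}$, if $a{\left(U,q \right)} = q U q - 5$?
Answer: $- \frac{7}{6} \approx -1.1667$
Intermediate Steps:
$a{\left(U,q \right)} = -5 + U q^{2}$ ($a{\left(U,q \right)} = U q q - 5 = U q^{2} - 5 = -5 + U q^{2}$)
$H{\left(K \right)} = 8 - K^{3}$ ($H{\left(K \right)} = 3 - \left(-5 + K K^{2}\right) = 3 - \left(-5 + K^{3}\right) = 8 - K^{3}$)
$\frac{H{\left(-3 \right)}}{F{\left(-13,-30 \right)}} = \frac{8 - \left(-3\right)^{3}}{-30} = \left(8 - -27\right) \left(- \frac{1}{30}\right) = \left(8 + 27\right) \left(- \frac{1}{30}\right) = 35 \left(- \frac{1}{30}\right) = - \frac{7}{6}$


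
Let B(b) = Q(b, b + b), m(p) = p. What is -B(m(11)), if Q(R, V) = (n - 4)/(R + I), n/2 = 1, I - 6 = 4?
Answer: 2/21 ≈ 0.095238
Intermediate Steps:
I = 10 (I = 6 + 4 = 10)
n = 2 (n = 2*1 = 2)
Q(R, V) = -2/(10 + R) (Q(R, V) = (2 - 4)/(R + 10) = -2/(10 + R))
B(b) = -2/(10 + b)
-B(m(11)) = -(-2)/(10 + 11) = -(-2)/21 = -1*(-2/21) = 2/21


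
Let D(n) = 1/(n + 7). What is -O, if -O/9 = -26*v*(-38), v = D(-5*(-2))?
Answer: 8892/17 ≈ 523.06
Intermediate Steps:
D(n) = 1/(7 + n)
v = 1/17 (v = 1/(7 - 5*(-2)) = 1/(7 + 10) = 1/17 ≈ 0.058824)
O = -8892/17 (O = -9*(-26*1/17)*(-38) = -(-234)*(-38)/17 = -9*988/17 = -8892/17 ≈ -523.06)
-O = -1*(-8892/17) = 8892/17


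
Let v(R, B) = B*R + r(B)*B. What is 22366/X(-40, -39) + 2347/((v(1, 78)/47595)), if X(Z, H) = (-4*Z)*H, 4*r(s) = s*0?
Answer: 4468207417/3120 ≈ 1.4321e+6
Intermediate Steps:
r(s) = 0 (r(s) = (s*0)/4 = (1/4)*0 = 0)
X(Z, H) = -4*H*Z
v(R, B) = B*R (v(R, B) = B*R + 0*B = B*R + 0 = B*R)
22366/X(-40, -39) + 2347/((v(1, 78)/47595)) = 22366/((-4*(-39)*(-40))) + 2347/(((78*1)/47595)) = 22366/(-6240) + 2347/((78*(1/47595))) = 22366*(-1/6240) + 2347/(26/15865) = -11183/3120 + 2347*(15865/26) = -11183/3120 + 37235155/26 = 4468207417/3120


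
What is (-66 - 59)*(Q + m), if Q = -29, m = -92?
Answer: 15125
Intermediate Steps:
(-66 - 59)*(Q + m) = (-66 - 59)*(-29 - 92) = -125*(-121) = 15125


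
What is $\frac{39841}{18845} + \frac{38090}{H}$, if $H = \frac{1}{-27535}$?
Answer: $- \frac{19764789546909}{18845} \approx -1.0488 \cdot 10^{9}$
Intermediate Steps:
$H = - \frac{1}{27535} \approx -3.6317 \cdot 10^{-5}$
$\frac{39841}{18845} + \frac{38090}{H} = \frac{39841}{18845} + \frac{38090}{- \frac{1}{27535}} = 39841 \cdot \frac{1}{18845} + 38090 \left(-27535\right) = \frac{39841}{18845} - 1048808150 = - \frac{19764789546909}{18845}$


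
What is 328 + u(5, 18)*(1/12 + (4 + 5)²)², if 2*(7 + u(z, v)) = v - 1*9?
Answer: -4639181/288 ≈ -16108.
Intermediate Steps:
u(z, v) = -23/2 + v/2 (u(z, v) = -7 + (v - 1*9)/2 = -7 + (v - 9)/2 = -7 + (-9 + v)/2 = -7 + (-9/2 + v/2) = -23/2 + v/2)
328 + u(5, 18)*(1/12 + (4 + 5)²)² = 328 + (-23/2 + (½)*18)*(1/12 + (4 + 5)²)² = 328 + (-23/2 + 9)*(1/12 + 9²)² = 328 - 5*(1/12 + 81)²/2 = 328 - 5*(973/12)²/2 = 328 - 5/2*946729/144 = 328 - 4733645/288 = -4639181/288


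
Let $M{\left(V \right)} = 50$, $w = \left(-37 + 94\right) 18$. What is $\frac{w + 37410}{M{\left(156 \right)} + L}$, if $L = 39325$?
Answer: $\frac{12812}{13125} \approx 0.97615$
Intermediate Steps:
$w = 1026$ ($w = 57 \cdot 18 = 1026$)
$\frac{w + 37410}{M{\left(156 \right)} + L} = \frac{1026 + 37410}{50 + 39325} = \frac{38436}{39375} = 38436 \cdot \frac{1}{39375} = \frac{12812}{13125}$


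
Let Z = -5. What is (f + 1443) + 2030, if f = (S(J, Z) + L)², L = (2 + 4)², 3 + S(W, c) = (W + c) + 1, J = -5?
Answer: 4049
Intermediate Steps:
S(W, c) = -2 + W + c (S(W, c) = -3 + ((W + c) + 1) = -3 + (1 + W + c) = -2 + W + c)
L = 36 (L = 6² = 36)
f = 576 (f = ((-2 - 5 - 5) + 36)² = (-12 + 36)² = 24² = 576)
(f + 1443) + 2030 = (576 + 1443) + 2030 = 2019 + 2030 = 4049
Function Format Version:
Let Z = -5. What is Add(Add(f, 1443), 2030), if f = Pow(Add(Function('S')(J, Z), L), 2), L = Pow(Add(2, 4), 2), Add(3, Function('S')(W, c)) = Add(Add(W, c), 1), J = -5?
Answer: 4049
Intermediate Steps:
Function('S')(W, c) = Add(-2, W, c) (Function('S')(W, c) = Add(-3, Add(Add(W, c), 1)) = Add(-3, Add(1, W, c)) = Add(-2, W, c))
L = 36 (L = Pow(6, 2) = 36)
f = 576 (f = Pow(Add(Add(-2, -5, -5), 36), 2) = Pow(Add(-12, 36), 2) = Pow(24, 2) = 576)
Add(Add(f, 1443), 2030) = Add(Add(576, 1443), 2030) = Add(2019, 2030) = 4049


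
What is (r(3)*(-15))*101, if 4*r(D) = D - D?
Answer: 0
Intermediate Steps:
r(D) = 0 (r(D) = (D - D)/4 = (¼)*0 = 0)
(r(3)*(-15))*101 = (0*(-15))*101 = 0*101 = 0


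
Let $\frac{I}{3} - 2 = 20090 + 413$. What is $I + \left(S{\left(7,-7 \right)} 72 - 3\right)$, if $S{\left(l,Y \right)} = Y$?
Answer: $61008$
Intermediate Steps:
$I = 61515$ ($I = 6 + 3 \left(20090 + 413\right) = 6 + 3 \cdot 20503 = 6 + 61509 = 61515$)
$I + \left(S{\left(7,-7 \right)} 72 - 3\right) = 61515 - 507 = 61008$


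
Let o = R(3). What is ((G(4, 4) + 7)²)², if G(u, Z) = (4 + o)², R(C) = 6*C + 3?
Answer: 159539531776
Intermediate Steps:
R(C) = 3 + 6*C
o = 21 (o = 3 + 6*3 = 3 + 18 = 21)
G(u, Z) = 625 (G(u, Z) = (4 + 21)² = 25² = 625)
((G(4, 4) + 7)²)² = ((625 + 7)²)² = (632²)² = 399424² = 159539531776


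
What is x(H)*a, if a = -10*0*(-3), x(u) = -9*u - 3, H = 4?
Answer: 0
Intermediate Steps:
x(u) = -3 - 9*u
a = 0 (a = 0*(-3) = 0)
x(H)*a = (-3 - 9*4)*0 = (-3 - 36)*0 = -39*0 = 0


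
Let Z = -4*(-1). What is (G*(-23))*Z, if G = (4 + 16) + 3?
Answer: -2116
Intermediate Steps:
Z = 4
G = 23 (G = 20 + 3 = 23)
(G*(-23))*Z = (23*(-23))*4 = -529*4 = -2116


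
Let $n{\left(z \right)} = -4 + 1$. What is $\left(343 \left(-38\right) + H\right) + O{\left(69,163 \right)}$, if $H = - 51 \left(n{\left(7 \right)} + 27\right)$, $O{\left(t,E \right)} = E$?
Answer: $-14095$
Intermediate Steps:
$n{\left(z \right)} = -3$
$H = -1224$ ($H = - 51 \left(-3 + 27\right) = \left(-51\right) 24 = -1224$)
$\left(343 \left(-38\right) + H\right) + O{\left(69,163 \right)} = \left(343 \left(-38\right) - 1224\right) + 163 = \left(-13034 - 1224\right) + 163 = -14258 + 163 = -14095$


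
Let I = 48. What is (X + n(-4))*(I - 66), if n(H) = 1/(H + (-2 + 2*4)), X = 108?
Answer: -1953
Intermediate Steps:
n(H) = 1/(6 + H) (n(H) = 1/(H + (-2 + 8)) = 1/(H + 6) = 1/(6 + H))
(X + n(-4))*(I - 66) = (108 + 1/(6 - 4))*(48 - 66) = (108 + 1/2)*(-18) = (108 + ½)*(-18) = (217/2)*(-18) = -1953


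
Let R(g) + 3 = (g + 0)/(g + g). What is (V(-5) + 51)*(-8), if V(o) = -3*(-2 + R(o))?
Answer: -516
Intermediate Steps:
R(g) = -5/2 (R(g) = -3 + (g + 0)/(g + g) = -3 + g/((2*g)) = -3 + g*(1/(2*g)) = -3 + 1/2 = -5/2)
V(o) = 27/2 (V(o) = -3*(-2 - 5/2) = -3*(-9/2) = 27/2)
(V(-5) + 51)*(-8) = (27/2 + 51)*(-8) = (129/2)*(-8) = -516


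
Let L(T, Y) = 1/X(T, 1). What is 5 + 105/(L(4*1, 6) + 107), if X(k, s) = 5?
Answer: 3205/536 ≈ 5.9795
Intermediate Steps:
L(T, Y) = ⅕ (L(T, Y) = 1/5 = ⅕)
5 + 105/(L(4*1, 6) + 107) = 5 + 105/(⅕ + 107) = 5 + 105/(536/5) = 5 + (5/536)*105 = 5 + 525/536 = 3205/536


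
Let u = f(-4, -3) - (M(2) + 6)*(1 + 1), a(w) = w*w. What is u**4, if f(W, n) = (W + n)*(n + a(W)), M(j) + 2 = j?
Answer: 112550881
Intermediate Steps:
a(w) = w**2
M(j) = -2 + j
f(W, n) = (W + n)*(n + W**2)
u = -103 (u = ((-4)**3 + (-3)**2 - 4*(-3) - 3*(-4)**2) - ((-2 + 2) + 6)*(1 + 1) = (-64 + 9 + 12 - 3*16) - (0 + 6)*2 = (-64 + 9 + 12 - 48) - 6*2 = -91 - 1*12 = -91 - 12 = -103)
u**4 = (-103)**4 = 112550881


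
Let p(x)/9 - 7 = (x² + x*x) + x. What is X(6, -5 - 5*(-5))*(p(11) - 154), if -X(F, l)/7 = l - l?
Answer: 0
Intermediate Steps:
p(x) = 63 + 9*x + 18*x² (p(x) = 63 + 9*((x² + x*x) + x) = 63 + 9*((x² + x²) + x) = 63 + 9*(2*x² + x) = 63 + 9*(x + 2*x²) = 63 + (9*x + 18*x²) = 63 + 9*x + 18*x²)
X(F, l) = 0 (X(F, l) = -7*(l - l) = -7*0 = 0)
X(6, -5 - 5*(-5))*(p(11) - 154) = 0*((63 + 9*11 + 18*11²) - 154) = 0*((63 + 99 + 18*121) - 154) = 0*((63 + 99 + 2178) - 154) = 0*(2340 - 154) = 0*2186 = 0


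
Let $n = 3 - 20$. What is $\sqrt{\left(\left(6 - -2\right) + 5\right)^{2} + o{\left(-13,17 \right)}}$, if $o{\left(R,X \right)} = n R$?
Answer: $\sqrt{390} \approx 19.748$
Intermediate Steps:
$n = -17$ ($n = 3 - 20 = -17$)
$o{\left(R,X \right)} = - 17 R$
$\sqrt{\left(\left(6 - -2\right) + 5\right)^{2} + o{\left(-13,17 \right)}} = \sqrt{\left(\left(6 - -2\right) + 5\right)^{2} - -221} = \sqrt{\left(\left(6 + 2\right) + 5\right)^{2} + 221} = \sqrt{\left(8 + 5\right)^{2} + 221} = \sqrt{13^{2} + 221} = \sqrt{169 + 221} = \sqrt{390}$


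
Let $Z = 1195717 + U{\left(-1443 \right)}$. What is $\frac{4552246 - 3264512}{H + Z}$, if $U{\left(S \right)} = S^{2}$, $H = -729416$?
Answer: $\frac{643867}{1274275} \approx 0.50528$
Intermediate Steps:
$Z = 3277966$ ($Z = 1195717 + \left(-1443\right)^{2} = 1195717 + 2082249 = 3277966$)
$\frac{4552246 - 3264512}{H + Z} = \frac{4552246 - 3264512}{-729416 + 3277966} = \frac{1287734}{2548550} = 1287734 \cdot \frac{1}{2548550} = \frac{643867}{1274275}$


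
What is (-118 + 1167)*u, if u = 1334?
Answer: 1399366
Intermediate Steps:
(-118 + 1167)*u = (-118 + 1167)*1334 = 1049*1334 = 1399366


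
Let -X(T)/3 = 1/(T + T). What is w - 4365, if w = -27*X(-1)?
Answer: -8811/2 ≈ -4405.5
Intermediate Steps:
X(T) = -3/(2*T) (X(T) = -3/(T + T) = -3*1/(2*T) = -3/(2*T))
w = -81/2 (w = -(-81)/(2*(-1)) = -(-81)*(-1)/2 = -27*3/2 = -81/2 ≈ -40.500)
w - 4365 = -81/2 - 4365 = -8811/2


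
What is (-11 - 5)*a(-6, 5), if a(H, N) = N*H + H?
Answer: 576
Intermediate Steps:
a(H, N) = H + H*N (a(H, N) = H*N + H = H + H*N)
(-11 - 5)*a(-6, 5) = (-11 - 5)*(-6*(1 + 5)) = -(-96)*6 = -16*(-36) = 576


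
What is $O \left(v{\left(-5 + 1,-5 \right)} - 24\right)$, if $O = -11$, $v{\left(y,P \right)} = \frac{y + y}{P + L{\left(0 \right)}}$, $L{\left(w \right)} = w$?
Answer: $\frac{1232}{5} \approx 246.4$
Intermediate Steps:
$v{\left(y,P \right)} = \frac{2 y}{P}$ ($v{\left(y,P \right)} = \frac{y + y}{P + 0} = \frac{2 y}{P}$)
$O \left(v{\left(-5 + 1,-5 \right)} - 24\right) = - 11 \left(\frac{2 \left(-5 + 1\right)}{-5} - 24\right) = - 11 \left(2 \left(-4\right) \left(- \frac{1}{5}\right) - 24\right) = - 11 \left(\frac{8}{5} - 24\right) = \left(-11\right) \left(- \frac{112}{5}\right) = \frac{1232}{5}$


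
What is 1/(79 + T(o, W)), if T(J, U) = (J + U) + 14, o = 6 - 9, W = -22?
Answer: 1/68 ≈ 0.014706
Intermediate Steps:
o = -3
T(J, U) = 14 + J + U
1/(79 + T(o, W)) = 1/(79 + (14 - 3 - 22)) = 1/(79 - 11) = 1/68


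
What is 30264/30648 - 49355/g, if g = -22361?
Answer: 91223556/28554997 ≈ 3.1947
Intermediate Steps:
30264/30648 - 49355/g = 30264/30648 - 49355/(-22361) = 30264*(1/30648) - 49355*(-1/22361) = 1261/1277 + 49355/22361 = 91223556/28554997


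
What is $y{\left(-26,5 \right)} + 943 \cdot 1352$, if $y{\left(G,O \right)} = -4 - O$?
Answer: $1274927$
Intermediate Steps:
$y{\left(-26,5 \right)} + 943 \cdot 1352 = \left(-4 - 5\right) + 943 \cdot 1352 = \left(-4 - 5\right) + 1274936 = -9 + 1274936 = 1274927$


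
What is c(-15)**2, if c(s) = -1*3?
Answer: 9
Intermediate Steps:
c(s) = -3
c(-15)**2 = (-3)**2 = 9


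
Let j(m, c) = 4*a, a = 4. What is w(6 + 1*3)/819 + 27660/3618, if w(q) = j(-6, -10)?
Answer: 140194/18291 ≈ 7.6646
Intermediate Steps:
j(m, c) = 16 (j(m, c) = 4*4 = 16)
w(q) = 16
w(6 + 1*3)/819 + 27660/3618 = 16/819 + 27660/3618 = 16*(1/819) + 27660*(1/3618) = 16/819 + 4610/603 = 140194/18291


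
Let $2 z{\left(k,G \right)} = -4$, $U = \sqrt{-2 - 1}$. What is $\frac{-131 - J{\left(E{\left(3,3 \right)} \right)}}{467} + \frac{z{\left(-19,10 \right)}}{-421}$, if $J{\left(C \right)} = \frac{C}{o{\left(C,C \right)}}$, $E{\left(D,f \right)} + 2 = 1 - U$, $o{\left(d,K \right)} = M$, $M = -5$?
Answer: $- \frac{271506}{983035} - \frac{i \sqrt{3}}{2335} \approx -0.27619 - 0.00074178 i$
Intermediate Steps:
$U = i \sqrt{3}$ ($U = \sqrt{-3} = i \sqrt{3} \approx 1.732 i$)
$z{\left(k,G \right)} = -2$ ($z{\left(k,G \right)} = \frac{1}{2} \left(-4\right) = -2$)
$o{\left(d,K \right)} = -5$
$E{\left(D,f \right)} = -1 - i \sqrt{3}$ ($E{\left(D,f \right)} = -2 + \left(1 - i \sqrt{3}\right) = -1 - i \sqrt{3}$)
$J{\left(C \right)} = - \frac{C}{5}$ ($J{\left(C \right)} = \frac{C}{-5} = C \left(- \frac{1}{5}\right) = - \frac{C}{5}$)
$\frac{-131 - J{\left(E{\left(3,3 \right)} \right)}}{467} + \frac{z{\left(-19,10 \right)}}{-421} = \frac{-131 - - \frac{-1 - i \sqrt{3}}{5}}{467} - \frac{2}{-421} = \left(-131 - \left(\frac{1}{5} + \frac{i \sqrt{3}}{5}\right)\right) \frac{1}{467} - - \frac{2}{421} = \left(-131 - \left(\frac{1}{5} + \frac{i \sqrt{3}}{5}\right)\right) \frac{1}{467} + \frac{2}{421} = \left(- \frac{656}{5} - \frac{i \sqrt{3}}{5}\right) \frac{1}{467} + \frac{2}{421} = \left(- \frac{656}{2335} - \frac{i \sqrt{3}}{2335}\right) + \frac{2}{421} = - \frac{271506}{983035} - \frac{i \sqrt{3}}{2335}$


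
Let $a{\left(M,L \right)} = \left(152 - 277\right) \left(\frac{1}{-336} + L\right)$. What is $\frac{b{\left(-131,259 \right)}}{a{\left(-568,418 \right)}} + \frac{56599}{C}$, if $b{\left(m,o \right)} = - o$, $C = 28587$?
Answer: $\frac{996132724213}{501869798625} \approx 1.9848$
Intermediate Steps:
$a{\left(M,L \right)} = \frac{125}{336} - 125 L$ ($a{\left(M,L \right)} = - 125 \left(- \frac{1}{336} + L\right) = \frac{125}{336} - 125 L$)
$\frac{b{\left(-131,259 \right)}}{a{\left(-568,418 \right)}} + \frac{56599}{C} = \frac{\left(-1\right) 259}{\frac{125}{336} - 52250} + \frac{56599}{28587} = - \frac{259}{\frac{125}{336} - 52250} + 56599 \cdot \frac{1}{28587} = - \frac{259}{- \frac{17555875}{336}} + \frac{56599}{28587} = \left(-259\right) \left(- \frac{336}{17555875}\right) + \frac{56599}{28587} = \frac{87024}{17555875} + \frac{56599}{28587} = \frac{996132724213}{501869798625}$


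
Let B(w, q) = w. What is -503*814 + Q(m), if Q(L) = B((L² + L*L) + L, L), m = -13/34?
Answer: -118328764/289 ≈ -4.0944e+5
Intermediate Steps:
m = -13/34 (m = -13*1/34 = -13/34 ≈ -0.38235)
Q(L) = L + 2*L² (Q(L) = (L² + L*L) + L = (L² + L²) + L = 2*L² + L = L + 2*L²)
-503*814 + Q(m) = -503*814 - 13*(1 + 2*(-13/34))/34 = -409442 - 13*(1 - 13/17)/34 = -409442 - 13/34*4/17 = -409442 - 26/289 = -118328764/289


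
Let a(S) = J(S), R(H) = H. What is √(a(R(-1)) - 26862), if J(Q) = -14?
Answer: 2*I*√6719 ≈ 163.94*I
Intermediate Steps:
a(S) = -14
√(a(R(-1)) - 26862) = √(-14 - 26862) = √(-26876) = 2*I*√6719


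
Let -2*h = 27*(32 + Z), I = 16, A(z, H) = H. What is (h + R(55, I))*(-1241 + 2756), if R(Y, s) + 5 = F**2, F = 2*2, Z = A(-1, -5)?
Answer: -1071105/2 ≈ -5.3555e+5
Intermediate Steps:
Z = -5
h = -729/2 (h = -27*(32 - 5)/2 = -27*27/2 = -1/2*729 = -729/2 ≈ -364.50)
F = 4
R(Y, s) = 11 (R(Y, s) = -5 + 4**2 = -5 + 16 = 11)
(h + R(55, I))*(-1241 + 2756) = (-729/2 + 11)*(-1241 + 2756) = -707/2*1515 = -1071105/2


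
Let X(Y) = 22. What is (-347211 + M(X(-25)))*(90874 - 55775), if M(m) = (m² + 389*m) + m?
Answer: -11868621553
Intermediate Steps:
M(m) = m² + 390*m
(-347211 + M(X(-25)))*(90874 - 55775) = (-347211 + 22*(390 + 22))*(90874 - 55775) = (-347211 + 22*412)*35099 = (-347211 + 9064)*35099 = -338147*35099 = -11868621553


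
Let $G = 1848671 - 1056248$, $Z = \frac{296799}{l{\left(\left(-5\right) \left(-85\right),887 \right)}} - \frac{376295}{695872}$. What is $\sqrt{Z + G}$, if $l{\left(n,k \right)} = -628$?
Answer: $\frac{\sqrt{147698381204476930345}}{13656488} \approx 889.92$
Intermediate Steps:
$Z = - \frac{51692606747}{109251904}$ ($Z = \frac{296799}{-628} - \frac{376295}{695872} = 296799 \left(- \frac{1}{628}\right) - \frac{376295}{695872} = - \frac{296799}{628} - \frac{376295}{695872} = - \frac{51692606747}{109251904} \approx -473.15$)
$G = 792423$ ($G = 1848671 - 1056248 = 792423$)
$\sqrt{Z + G} = \sqrt{- \frac{51692606747}{109251904} + 792423} = \sqrt{\frac{86522028916645}{109251904}} = \frac{\sqrt{147698381204476930345}}{13656488}$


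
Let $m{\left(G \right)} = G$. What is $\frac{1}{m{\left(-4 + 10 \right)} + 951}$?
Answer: $\frac{1}{957} \approx 0.0010449$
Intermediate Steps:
$\frac{1}{m{\left(-4 + 10 \right)} + 951} = \frac{1}{\left(-4 + 10\right) + 951} = \frac{1}{6 + 951} = \frac{1}{957}$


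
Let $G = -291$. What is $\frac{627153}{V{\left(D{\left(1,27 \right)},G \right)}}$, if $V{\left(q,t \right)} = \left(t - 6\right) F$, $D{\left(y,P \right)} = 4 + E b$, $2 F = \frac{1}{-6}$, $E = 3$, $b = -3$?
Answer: $\frac{836204}{33} \approx 25340.0$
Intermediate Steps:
$F = - \frac{1}{12}$ ($F = \frac{1}{2 \left(-6\right)} = \frac{1}{2} \left(- \frac{1}{6}\right) = - \frac{1}{12} \approx -0.083333$)
$D{\left(y,P \right)} = -5$ ($D{\left(y,P \right)} = 4 + 3 \left(-3\right) = 4 - 9 = -5$)
$V{\left(q,t \right)} = \frac{1}{2} - \frac{t}{12}$ ($V{\left(q,t \right)} = \left(t - 6\right) \left(- \frac{1}{12}\right) = \left(-6 + t\right) \left(- \frac{1}{12}\right) = \frac{1}{2} - \frac{t}{12}$)
$\frac{627153}{V{\left(D{\left(1,27 \right)},G \right)}} = \frac{627153}{\frac{1}{2} - - \frac{97}{4}} = \frac{627153}{\frac{1}{2} + \frac{97}{4}} = \frac{627153}{\frac{99}{4}} = 627153 \cdot \frac{4}{99} = \frac{836204}{33}$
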